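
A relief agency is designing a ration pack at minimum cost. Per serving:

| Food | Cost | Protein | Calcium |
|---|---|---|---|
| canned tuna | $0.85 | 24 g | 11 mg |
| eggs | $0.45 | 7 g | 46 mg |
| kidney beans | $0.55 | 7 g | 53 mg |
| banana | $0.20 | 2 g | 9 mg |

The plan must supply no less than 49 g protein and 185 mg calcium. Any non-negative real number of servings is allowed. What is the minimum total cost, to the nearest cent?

With two linear requirements the optimum uses one or two foods; enumerate the corners.
canned tuna only: max(49/24, 185/11) = 16.82 servings → $14.30.
eggs only: max(49/7, 185/46) = 7 servings → $3.15.
kidney beans only: max(49/7, 185/53) = 7 servings → $3.85.
banana only: max(49/2, 185/9) = 24.5 servings → $4.90.
canned tuna + eggs with both tight: 0.9338 servings and 3.798 servings → $2.50.
canned tuna + kidney beans with both tight: 1.09 servings and 3.264 servings → $2.72.
canned tuna + banana with both tight: 0.366 servings and 20.11 servings → $4.33.
eggs + kidney beans with both targets exact would need a negative amount; discard.
eggs + banana: intersection lies outside the first quadrant.
kidney beans + banana: the both-tight solution has a negative serving — not a feasible corner.
So the least-cost plan costs $2.50.

$2.50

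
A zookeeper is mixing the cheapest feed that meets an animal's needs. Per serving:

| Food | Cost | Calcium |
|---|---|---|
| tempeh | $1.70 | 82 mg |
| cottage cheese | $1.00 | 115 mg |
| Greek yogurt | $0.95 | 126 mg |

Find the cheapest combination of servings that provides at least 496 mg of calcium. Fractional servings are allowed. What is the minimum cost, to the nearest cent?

$3.74

Cost per mg of calcium: Greek yogurt $0.0075, cottage cheese $0.0087, tempeh $0.0207.
With no serving limits, use only Greek yogurt: 496 mg / 126 mg = 3.937 servings × $0.95 = $3.74.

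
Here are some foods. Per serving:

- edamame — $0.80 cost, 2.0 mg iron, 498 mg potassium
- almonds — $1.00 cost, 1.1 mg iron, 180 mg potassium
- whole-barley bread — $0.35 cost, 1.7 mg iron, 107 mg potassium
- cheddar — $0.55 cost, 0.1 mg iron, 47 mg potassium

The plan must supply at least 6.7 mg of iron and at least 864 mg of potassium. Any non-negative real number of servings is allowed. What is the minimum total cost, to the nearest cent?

$1.84

A basic optimal solution has at most two foods positive. Try each food alone and each pair with both targets met exactly.
edamame only: max(6.7/2.0, 864/498) = 3.35 servings → $2.68.
almonds only: max(6.7/1.1, 864/180) = 6.091 servings → $6.09.
whole-barley bread only: max(6.7/1.7, 864/107) = 8.075 servings → $2.83.
cheddar only: max(6.7/0.1, 864/47) = 67 servings → $36.85.
edamame + almonds with both targets exact would need a negative amount; discard.
edamame + whole-barley bread with both tight: 1.189 servings and 2.543 servings → $1.84.
edamame + cheddar: intersection lies outside the first quadrant.
almonds + whole-barley bread with both tight: 3.993 servings and 1.357 servings → $4.47.
almonds + cheddar with both targets exact would need a negative amount; discard.
whole-barley bread + cheddar with both tight: 3.302 servings and 10.87 servings → $7.13.
So the least-cost plan costs $1.84.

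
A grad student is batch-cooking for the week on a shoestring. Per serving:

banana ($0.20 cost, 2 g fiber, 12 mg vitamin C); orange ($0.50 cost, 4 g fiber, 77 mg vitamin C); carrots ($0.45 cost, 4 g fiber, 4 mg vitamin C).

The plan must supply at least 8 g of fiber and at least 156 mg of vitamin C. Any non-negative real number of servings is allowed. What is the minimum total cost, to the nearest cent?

banana only: max(8/2, 156/12) = 13 servings → $2.60.
orange only: max(8/4, 156/77) = 2.026 servings → $1.01.
carrots only: max(8/4, 156/4) = 39 servings → $17.55.
banana + orange with both targets exact would need a negative amount; discard.
banana + carrots: intersection lies outside the first quadrant.
orange + carrots: the both-tight solution has a negative serving — not a feasible corner.
The minimum over all feasible corners is $1.01.

$1.01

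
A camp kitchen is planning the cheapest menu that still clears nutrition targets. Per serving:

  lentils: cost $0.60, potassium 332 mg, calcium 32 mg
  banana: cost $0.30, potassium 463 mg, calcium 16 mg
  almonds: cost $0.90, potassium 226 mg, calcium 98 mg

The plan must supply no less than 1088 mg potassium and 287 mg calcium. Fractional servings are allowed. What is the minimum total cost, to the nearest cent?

$2.79

Two binding constraints pin down two serving amounts, so the optimal mix uses at most two foods. The candidates are each food alone (scaled to the tighter of potassium/calcium) and each pair with both constraints tight.
lentils only: max(1088/332, 287/32) = 8.969 servings → $5.38.
banana only: max(1088/463, 287/16) = 17.94 servings → $5.38.
almonds only: max(1088/226, 287/98) = 4.814 servings → $4.33.
lentils + banana: the both-tight solution has a negative serving — not a feasible corner.
lentils + almonds with both tight: 1.65 servings and 2.39 servings → $3.14.
banana + almonds with both tight: 1 servings and 2.765 servings → $2.79.
So the least-cost plan costs $2.79.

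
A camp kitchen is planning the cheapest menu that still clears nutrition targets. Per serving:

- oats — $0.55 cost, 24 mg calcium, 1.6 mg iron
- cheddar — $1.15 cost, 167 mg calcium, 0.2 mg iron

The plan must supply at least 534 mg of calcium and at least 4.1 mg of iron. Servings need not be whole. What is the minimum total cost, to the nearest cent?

oats only: max(534/24, 4.1/1.6) = 22.25 servings → $12.24.
cheddar only: max(534/167, 4.1/0.2) = 20.5 servings → $23.57.
oats + cheddar with both tight: 2.202 servings and 2.881 servings → $4.52.
So the least-cost plan costs $4.52.

$4.52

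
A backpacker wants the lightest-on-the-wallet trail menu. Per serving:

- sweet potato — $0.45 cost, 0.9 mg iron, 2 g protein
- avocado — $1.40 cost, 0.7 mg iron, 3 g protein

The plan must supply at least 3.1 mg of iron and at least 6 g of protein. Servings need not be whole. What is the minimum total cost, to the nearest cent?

$1.55

A basic optimal solution has at most two foods positive. Try each food alone and each pair with both targets met exactly.
sweet potato only: max(3.1/0.9, 6/2) = 3.444 servings → $1.55.
avocado only: max(3.1/0.7, 6/3) = 4.429 servings → $6.20.
sweet potato + avocado: the both-tight solution has a negative serving — not a feasible corner.
Cheapest feasible corner: $1.55.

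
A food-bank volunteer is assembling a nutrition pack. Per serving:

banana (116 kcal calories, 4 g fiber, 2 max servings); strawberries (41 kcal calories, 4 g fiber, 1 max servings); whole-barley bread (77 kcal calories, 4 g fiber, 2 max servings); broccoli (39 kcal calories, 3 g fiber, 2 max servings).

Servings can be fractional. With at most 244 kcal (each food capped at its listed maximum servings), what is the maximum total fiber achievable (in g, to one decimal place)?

16.5 g

Fiber per kcal: strawberries 0.09756, broccoli 0.07692, whole-barley bread 0.05195, banana 0.03448.
Take 1 serving of strawberries: uses 41 kcal, +4.0 g fiber (running total 4.0 g).
Take 2 servings of broccoli: uses 78 kcal, +6.0 g fiber (running total 10.0 g).
Take 1.623 servings of whole-barley bread: uses 125 kcal, +6.5 g fiber (running total 16.5 g).
Greedy by best ratio exhausts the calories allowance optimally: 16.5 g.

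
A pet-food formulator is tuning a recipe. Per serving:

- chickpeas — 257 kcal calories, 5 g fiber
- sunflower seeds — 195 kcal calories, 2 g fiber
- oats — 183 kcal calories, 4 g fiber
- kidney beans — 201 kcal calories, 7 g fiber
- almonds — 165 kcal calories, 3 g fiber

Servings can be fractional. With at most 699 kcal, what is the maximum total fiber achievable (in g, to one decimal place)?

24.3 g

Fiber per kcal: kidney beans 0.03483, oats 0.02186, chickpeas 0.01946, almonds 0.01818, sunflower seeds 0.01026.
With no serving limits, spend the whole calories allowance on kidney beans: 699 kcal / 201 kcal × 7 g = 24.3 g.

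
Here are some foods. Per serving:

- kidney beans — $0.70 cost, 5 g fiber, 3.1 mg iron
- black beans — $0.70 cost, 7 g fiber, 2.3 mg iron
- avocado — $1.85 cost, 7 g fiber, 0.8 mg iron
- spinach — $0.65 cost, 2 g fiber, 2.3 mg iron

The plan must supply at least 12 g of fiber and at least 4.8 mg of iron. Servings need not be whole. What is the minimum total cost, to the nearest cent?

Two binding constraints pin down two serving amounts, so the optimal mix uses at most two foods. The candidates are each food alone (scaled to the tighter of fiber/iron) and each pair with both constraints tight.
kidney beans only: max(12/5, 4.8/3.1) = 2.4 servings → $1.68.
black beans only: max(12/7, 4.8/2.3) = 2.087 servings → $1.46.
avocado only: max(12/7, 4.8/0.8) = 6 servings → $11.10.
spinach only: max(12/2, 4.8/2.3) = 6 servings → $3.90.
kidney beans + black beans with both tight: 0.5882 servings and 1.294 servings → $1.32.
kidney beans + avocado with both tight: 1.356 servings and 0.7458 servings → $2.33.
kidney beans + spinach: the both-tight solution has a negative serving — not a feasible corner.
black beans + avocado: intersection lies outside the first quadrant.
black beans + spinach with both tight: 1.565 servings and 0.5217 servings → $1.43.
avocado + spinach with both tight: 1.241 servings and 1.655 servings → $3.37.
The minimum over all feasible corners is $1.32.

$1.32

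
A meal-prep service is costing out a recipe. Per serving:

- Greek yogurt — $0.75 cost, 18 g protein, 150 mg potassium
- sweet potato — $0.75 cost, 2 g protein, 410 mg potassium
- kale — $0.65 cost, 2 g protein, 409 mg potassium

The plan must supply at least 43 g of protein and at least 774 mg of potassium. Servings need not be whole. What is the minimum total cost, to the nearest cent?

$2.39

Minimising a linear cost over {protein ≥ 43, potassium ≥ 774, servings ≥ 0} — the optimum is at a vertex, using one or two foods.
Greek yogurt only: max(43/18, 774/150) = 5.16 servings → $3.87.
sweet potato only: max(43/2, 774/410) = 21.5 servings → $16.12.
kale only: max(43/2, 774/409) = 21.5 servings → $13.97.
Greek yogurt + sweet potato with both tight: 2.271 servings and 1.057 servings → $2.50.
Greek yogurt + kale with both tight: 2.271 servings and 1.059 servings → $2.39.
sweet potato + kale: intersection lies outside the first quadrant.
So the least-cost plan costs $2.39.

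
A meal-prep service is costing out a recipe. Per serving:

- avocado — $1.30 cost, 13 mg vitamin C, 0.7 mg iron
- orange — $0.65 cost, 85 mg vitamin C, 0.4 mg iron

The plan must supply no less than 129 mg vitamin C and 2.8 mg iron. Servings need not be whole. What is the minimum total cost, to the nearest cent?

Minimising a linear cost over {vitamin C ≥ 129, iron ≥ 2.8, servings ≥ 0} — the optimum is at a vertex, using one or two foods.
avocado only: max(129/13, 2.8/0.7) = 9.923 servings → $12.90.
orange only: max(129/85, 2.8/0.4) = 7 servings → $4.55.
avocado + orange with both tight: 3.433 servings and 0.9926 servings → $5.11.
So the least-cost plan costs $4.55.

$4.55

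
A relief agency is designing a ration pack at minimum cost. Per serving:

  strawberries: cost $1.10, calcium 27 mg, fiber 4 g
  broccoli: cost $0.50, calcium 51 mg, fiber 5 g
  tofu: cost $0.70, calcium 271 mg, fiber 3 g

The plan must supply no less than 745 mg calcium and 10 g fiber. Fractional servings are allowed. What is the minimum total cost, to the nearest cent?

$2.07

The cheapest plan sits at a corner of the feasible region — with two constraints it uses at most two foods.
strawberries only: max(745/27, 10/4) = 27.59 servings → $30.35.
broccoli only: max(745/51, 10/5) = 14.61 servings → $7.30.
tofu only: max(745/271, 10/3) = 3.333 servings → $2.33.
strawberries + broccoli with both targets exact would need a negative amount; discard.
strawberries + tofu with both tight: 0.4736 servings and 2.702 servings → $2.41.
broccoli + tofu with both tight: 0.3952 servings and 2.675 servings → $2.07.
Cheapest feasible corner: $2.07.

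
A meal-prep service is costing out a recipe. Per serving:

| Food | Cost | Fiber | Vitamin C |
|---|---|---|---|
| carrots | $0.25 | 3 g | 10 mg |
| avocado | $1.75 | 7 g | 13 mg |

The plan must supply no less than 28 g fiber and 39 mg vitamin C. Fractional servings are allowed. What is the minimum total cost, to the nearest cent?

With two linear requirements the optimum uses one or two foods; enumerate the corners.
carrots only: max(28/3, 39/10) = 9.333 servings → $2.33.
avocado only: max(28/7, 39/13) = 4 servings → $7.00.
carrots + avocado with both targets exact would need a negative amount; discard.
Cheapest feasible corner: $2.33.

$2.33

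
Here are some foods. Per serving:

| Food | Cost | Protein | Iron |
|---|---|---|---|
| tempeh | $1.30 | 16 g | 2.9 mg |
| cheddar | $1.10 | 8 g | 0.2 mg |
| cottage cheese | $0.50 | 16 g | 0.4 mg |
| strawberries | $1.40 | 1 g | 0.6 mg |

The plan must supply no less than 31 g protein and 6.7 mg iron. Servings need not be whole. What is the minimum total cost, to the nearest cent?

An LP optimum is at a vertex; with two nutrient constraints at most two foods are used. Check each candidate.
tempeh only: max(31/16, 6.7/2.9) = 2.31 servings → $3.00.
cheddar only: max(31/8, 6.7/0.2) = 33.5 servings → $36.85.
cottage cheese only: max(31/16, 6.7/0.4) = 16.75 servings → $8.38.
strawberries only: max(31/1, 6.7/0.6) = 31 servings → $43.40.
tempeh + cheddar: the both-tight solution has a negative serving — not a feasible corner.
tempeh + cottage cheese with both targets exact would need a negative amount; discard.
tempeh + strawberries with both tight: 1.776 servings and 2.582 servings → $5.92.
cheddar + cottage cheese (both tight): parallel constraints — no distinct corner.
cheddar + strawberries with both tight: 2.587 servings and 10.3 servings → $17.27.
cottage cheese + strawberries with both tight: 1.293 servings and 10.3 servings → $15.07.
The minimum over all feasible corners is $3.00.

$3.00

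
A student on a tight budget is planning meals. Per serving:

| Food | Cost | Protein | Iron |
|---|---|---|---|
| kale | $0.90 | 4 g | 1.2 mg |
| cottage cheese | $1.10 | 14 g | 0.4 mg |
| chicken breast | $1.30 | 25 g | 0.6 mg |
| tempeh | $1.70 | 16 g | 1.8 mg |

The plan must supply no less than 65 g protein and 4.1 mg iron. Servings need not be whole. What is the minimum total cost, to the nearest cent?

$4.94

The cheapest plan sits at a corner of the feasible region — with two constraints it uses at most two foods.
kale only: max(65/4, 4.1/1.2) = 16.25 servings → $14.62.
cottage cheese only: max(65/14, 4.1/0.4) = 10.25 servings → $11.28.
chicken breast only: max(65/25, 4.1/0.6) = 6.833 servings → $8.88.
tempeh only: max(65/16, 4.1/1.8) = 4.062 servings → $6.91.
kale + cottage cheese with both tight: 2.066 servings and 4.053 servings → $6.32.
kale + chicken breast with both tight: 2.301 servings and 2.232 servings → $4.97.
kale + tempeh with both targets exact would need a negative amount; discard.
cottage cheese + chicken breast: the both-tight solution has a negative serving — not a feasible corner.
cottage cheese + tempeh with both tight: 2.734 servings and 1.67 servings → $5.85.
chicken breast + tempeh with both tight: 1.452 servings and 1.794 servings → $4.94.
So the least-cost plan costs $4.94.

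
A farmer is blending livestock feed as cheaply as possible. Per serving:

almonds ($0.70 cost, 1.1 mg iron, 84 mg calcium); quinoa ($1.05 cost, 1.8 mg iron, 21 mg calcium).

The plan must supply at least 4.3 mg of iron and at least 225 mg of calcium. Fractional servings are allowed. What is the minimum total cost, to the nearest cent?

almonds only: max(4.3/1.1, 225/84) = 3.909 servings → $2.74.
quinoa only: max(4.3/1.8, 225/21) = 10.71 servings → $11.25.
almonds + quinoa with both tight: 2.457 servings and 0.8876 servings → $2.65.
Cheapest feasible corner: $2.65.

$2.65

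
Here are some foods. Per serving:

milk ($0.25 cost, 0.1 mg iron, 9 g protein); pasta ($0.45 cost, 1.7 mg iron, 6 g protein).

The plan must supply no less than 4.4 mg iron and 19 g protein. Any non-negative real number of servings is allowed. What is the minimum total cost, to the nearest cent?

Minimising a linear cost over {iron ≥ 4.4, protein ≥ 19, servings ≥ 0} — the optimum is at a vertex, using one or two foods.
milk only: max(4.4/0.1, 19/9) = 44 servings → $11.00.
pasta only: max(4.4/1.7, 19/6) = 3.167 servings → $1.43.
milk + pasta with both tight: 0.4014 servings and 2.565 servings → $1.25.
Cheapest feasible corner: $1.25.

$1.25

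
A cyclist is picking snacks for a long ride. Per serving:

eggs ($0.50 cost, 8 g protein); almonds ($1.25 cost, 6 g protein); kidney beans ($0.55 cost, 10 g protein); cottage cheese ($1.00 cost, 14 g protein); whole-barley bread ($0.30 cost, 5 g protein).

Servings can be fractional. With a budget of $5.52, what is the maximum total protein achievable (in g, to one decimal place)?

100.4 g

Protein per dollar: kidney beans 18.18, whole-barley bread 16.67, eggs 16, cottage cheese 14, almonds 4.8.
With no serving limits, spend the whole cost allowance on kidney beans: $5.52 / $0.55 × 10 g = 100.4 g.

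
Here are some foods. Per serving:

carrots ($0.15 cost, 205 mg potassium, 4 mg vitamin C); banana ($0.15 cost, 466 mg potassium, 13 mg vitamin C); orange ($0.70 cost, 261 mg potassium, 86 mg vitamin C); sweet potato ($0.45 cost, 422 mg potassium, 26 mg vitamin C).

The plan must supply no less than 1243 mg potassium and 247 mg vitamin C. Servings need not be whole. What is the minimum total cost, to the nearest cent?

The cheapest plan sits at a corner of the feasible region — with two constraints it uses at most two foods.
carrots only: max(1243/205, 247/4) = 61.75 servings → $9.26.
banana only: max(1243/466, 247/13) = 19 servings → $2.85.
orange only: max(1243/261, 247/86) = 4.762 servings → $3.33.
sweet potato only: max(1243/422, 247/26) = 9.5 servings → $4.28.
carrots + banana: intersection lies outside the first quadrant.
carrots + orange with both tight: 2.558 servings and 2.753 servings → $2.31.
carrots + sweet potato: the both-tight solution has a negative serving — not a feasible corner.
banana + orange with both tight: 1.157 servings and 2.697 servings → $2.06.
banana + sweet potato: the both-tight solution has a negative serving — not a feasible corner.
orange + sweet potato with both tight: 2.437 servings and 1.438 servings → $2.35.
So the least-cost plan costs $2.06.

$2.06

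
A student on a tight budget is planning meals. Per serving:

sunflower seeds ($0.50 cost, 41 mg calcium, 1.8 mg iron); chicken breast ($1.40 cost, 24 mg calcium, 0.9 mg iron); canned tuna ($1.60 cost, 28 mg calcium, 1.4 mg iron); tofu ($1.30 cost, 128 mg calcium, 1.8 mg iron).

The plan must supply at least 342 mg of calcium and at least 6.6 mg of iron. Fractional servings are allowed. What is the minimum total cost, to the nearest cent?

sunflower seeds only: max(342/41, 6.6/1.8) = 8.341 servings → $4.17.
chicken breast only: max(342/24, 6.6/0.9) = 14.25 servings → $19.95.
canned tuna only: max(342/28, 6.6/1.4) = 12.21 servings → $19.54.
tofu only: max(342/128, 6.6/1.8) = 3.667 servings → $4.77.
sunflower seeds + chicken breast: the both-tight solution has a negative serving — not a feasible corner.
sunflower seeds + canned tuna with both targets exact would need a negative amount; discard.
sunflower seeds + tofu with both tight: 1.464 servings and 2.203 servings → $3.60.
chicken breast + canned tuna with both targets exact would need a negative amount; discard.
chicken breast + tofu with both tight: 3.183 servings and 2.075 servings → $7.15.
canned tuna + tofu with both tight: 1.78 servings and 2.283 servings → $5.81.
Cheapest feasible corner: $3.60.

$3.60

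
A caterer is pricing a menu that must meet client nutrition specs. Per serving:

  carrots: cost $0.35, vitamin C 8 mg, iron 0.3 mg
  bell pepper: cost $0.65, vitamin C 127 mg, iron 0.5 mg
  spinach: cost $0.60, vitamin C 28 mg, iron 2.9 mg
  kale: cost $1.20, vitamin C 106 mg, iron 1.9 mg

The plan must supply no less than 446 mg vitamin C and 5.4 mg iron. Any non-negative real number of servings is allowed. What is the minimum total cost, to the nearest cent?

$2.88

For a min-cost LP with two ≥-constraints, a basic feasible solution has at most two positive variables.
carrots only: max(446/8, 5.4/0.3) = 55.75 servings → $19.51.
bell pepper only: max(446/127, 5.4/0.5) = 10.8 servings → $7.02.
spinach only: max(446/28, 5.4/2.9) = 15.93 servings → $9.56.
kale only: max(446/106, 5.4/1.9) = 4.208 servings → $5.05.
carrots + bell pepper with both tight: 13.57 servings and 2.657 servings → $6.48.
carrots + spinach: intersection lies outside the first quadrant.
carrots + kale: intersection lies outside the first quadrant.
bell pepper + spinach with both tight: 3.224 servings and 1.306 servings → $2.88.
bell pepper + kale with both tight: 1.46 servings and 2.458 servings → $3.90.
spinach + kale with both targets exact would need a negative amount; discard.
So the least-cost plan costs $2.88.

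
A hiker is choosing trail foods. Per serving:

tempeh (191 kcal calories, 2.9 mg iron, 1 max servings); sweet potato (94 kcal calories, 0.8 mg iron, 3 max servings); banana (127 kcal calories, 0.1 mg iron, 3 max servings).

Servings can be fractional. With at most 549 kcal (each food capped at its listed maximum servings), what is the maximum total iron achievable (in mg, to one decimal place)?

5.4 mg

Iron per kcal: tempeh 0.01518, sweet potato 0.008511, banana 0.0007874.
Take 1 serving of tempeh: uses 191 kcal, +2.9 mg iron (running total 2.9 mg).
Take 3 servings of sweet potato: uses 282 kcal, +2.4 mg iron (running total 5.3 mg).
Take 0.5984 servings of banana: uses 76 kcal, +0.1 mg iron (running total 5.4 mg).
Filling greedily by iron-per-kcal is optimal for one linear limit, giving 5.4 mg.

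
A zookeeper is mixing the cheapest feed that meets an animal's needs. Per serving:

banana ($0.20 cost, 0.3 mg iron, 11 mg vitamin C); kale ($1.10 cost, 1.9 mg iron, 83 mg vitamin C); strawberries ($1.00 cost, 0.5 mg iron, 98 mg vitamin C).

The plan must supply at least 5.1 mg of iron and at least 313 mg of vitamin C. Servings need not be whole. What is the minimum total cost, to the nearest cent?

$3.79

The cheapest plan sits at a corner of the feasible region — with two constraints it uses at most two foods.
banana only: max(5.1/0.3, 313/11) = 28.45 servings → $5.69.
kale only: max(5.1/1.9, 313/83) = 3.771 servings → $4.15.
strawberries only: max(5.1/0.5, 313/98) = 10.2 servings → $10.20.
banana + kale: the both-tight solution has a negative serving — not a feasible corner.
banana + strawberries with both tight: 14.36 servings and 1.582 servings → $4.45.
kale + strawberries with both tight: 2.372 servings and 1.185 servings → $3.79.
The minimum over all feasible corners is $3.79.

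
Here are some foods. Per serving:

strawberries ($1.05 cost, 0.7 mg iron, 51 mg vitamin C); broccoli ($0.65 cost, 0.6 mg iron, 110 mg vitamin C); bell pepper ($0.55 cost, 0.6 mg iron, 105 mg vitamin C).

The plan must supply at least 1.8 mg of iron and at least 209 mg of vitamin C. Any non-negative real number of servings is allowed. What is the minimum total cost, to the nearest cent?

$1.65

A basic optimal solution has at most two foods positive. Try each food alone and each pair with both targets met exactly.
strawberries only: max(1.8/0.7, 209/51) = 4.098 servings → $4.30.
broccoli only: max(1.8/0.6, 209/110) = 3 servings → $1.95.
bell pepper only: max(1.8/0.6, 209/105) = 3 servings → $1.65.
strawberries + broccoli with both tight: 1.565 servings and 1.175 servings → $2.41.
strawberries + bell pepper with both tight: 1.483 servings and 1.27 servings → $2.26.
broccoli + bell pepper: intersection lies outside the first quadrant.
Cheapest feasible corner: $1.65.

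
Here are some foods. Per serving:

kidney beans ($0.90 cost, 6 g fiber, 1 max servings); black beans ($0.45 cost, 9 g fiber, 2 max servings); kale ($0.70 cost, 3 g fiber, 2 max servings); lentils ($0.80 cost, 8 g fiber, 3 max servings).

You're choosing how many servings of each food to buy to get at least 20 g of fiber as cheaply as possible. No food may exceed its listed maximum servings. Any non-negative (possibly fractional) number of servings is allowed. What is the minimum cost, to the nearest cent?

$1.10

Cost per g of fiber: black beans $0.0500, lentils $0.1000, kidney beans $0.1500, kale $0.2333.
Take 2 servings of black beans: +18.0 g fiber for $0.90 (total $0.90, still need 2.0 g).
Take 0.25 servings of lentils: +2.0 g fiber for $0.20 (total $1.10, still need 0.0 g).
Greedy by cheapest-per-g is optimal for a single linear constraint, so the minimum cost is $1.10.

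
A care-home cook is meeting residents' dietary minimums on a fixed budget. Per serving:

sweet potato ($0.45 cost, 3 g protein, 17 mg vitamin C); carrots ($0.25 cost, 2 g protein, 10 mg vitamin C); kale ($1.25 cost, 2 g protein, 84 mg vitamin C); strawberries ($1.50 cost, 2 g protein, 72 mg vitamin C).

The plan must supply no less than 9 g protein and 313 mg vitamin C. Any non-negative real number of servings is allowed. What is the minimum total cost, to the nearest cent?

$4.75

An LP optimum is at a vertex; with two nutrient constraints at most two foods are used. Check each candidate.
sweet potato only: max(9/3, 313/17) = 18.41 servings → $8.29.
carrots only: max(9/2, 313/10) = 31.3 servings → $7.83.
kale only: max(9/2, 313/84) = 4.5 servings → $5.62.
strawberries only: max(9/2, 313/72) = 4.5 servings → $6.75.
sweet potato + carrots: intersection lies outside the first quadrant.
sweet potato + kale with both tight: 0.5963 servings and 3.606 servings → $4.78.
sweet potato + strawberries with both tight: 0.1209 servings and 4.319 servings → $6.53.
carrots + kale with both tight: 0.8784 servings and 3.622 servings → $4.75.
carrots + strawberries with both tight: 0.1774 servings and 4.323 servings → $6.53.
kale + strawberries: intersection lies outside the first quadrant.
So the least-cost plan costs $4.75.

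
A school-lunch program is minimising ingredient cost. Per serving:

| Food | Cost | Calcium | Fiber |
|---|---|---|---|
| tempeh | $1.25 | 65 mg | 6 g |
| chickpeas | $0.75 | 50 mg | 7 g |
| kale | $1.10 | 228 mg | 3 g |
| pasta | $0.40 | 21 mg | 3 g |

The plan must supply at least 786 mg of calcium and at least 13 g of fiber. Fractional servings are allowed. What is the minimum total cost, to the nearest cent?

Minimising a linear cost over {calcium ≥ 786, fiber ≥ 13, servings ≥ 0} — the optimum is at a vertex, using one or two foods.
tempeh only: max(786/65, 13/6) = 12.09 servings → $15.12.
chickpeas only: max(786/50, 13/7) = 15.72 servings → $11.79.
kale only: max(786/228, 13/3) = 4.333 servings → $4.77.
pasta only: max(786/21, 13/3) = 37.43 servings → $14.97.
tempeh + chickpeas with both targets exact would need a negative amount; discard.
tempeh + kale with both tight: 0.5166 servings and 3.3 servings → $4.28.
tempeh + pasta with both targets exact would need a negative amount; discard.
chickpeas + kale with both tight: 0.4191 servings and 3.355 servings → $4.01.
chickpeas + pasta with both targets exact would need a negative amount; discard.
kale + pasta with both tight: 3.357 servings and 0.9758 servings → $4.08.
So the least-cost plan costs $4.01.

$4.01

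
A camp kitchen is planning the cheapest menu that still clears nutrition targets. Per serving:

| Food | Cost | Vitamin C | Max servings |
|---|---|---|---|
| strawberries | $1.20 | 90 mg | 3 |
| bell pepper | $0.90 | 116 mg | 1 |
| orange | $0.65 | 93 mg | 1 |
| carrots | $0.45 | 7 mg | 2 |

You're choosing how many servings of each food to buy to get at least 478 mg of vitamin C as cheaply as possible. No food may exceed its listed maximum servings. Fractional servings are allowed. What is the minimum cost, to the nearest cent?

Cost per mg of vitamin C: orange $0.0070, bell pepper $0.0078, strawberries $0.0133, carrots $0.0643.
Take 1 serving of orange: +93.0 mg vitamin C for $0.65 (total $0.65, still need 385.0 mg).
Take 1 serving of bell pepper: +116.0 mg vitamin C for $0.90 (total $1.55, still need 269.0 mg).
Take 2.989 servings of strawberries: +269.0 mg vitamin C for $3.59 (total $5.14, still need 0.0 mg).
Greedy by cheapest-per-mg is optimal for a single linear constraint, so the minimum cost is $5.14.

$5.14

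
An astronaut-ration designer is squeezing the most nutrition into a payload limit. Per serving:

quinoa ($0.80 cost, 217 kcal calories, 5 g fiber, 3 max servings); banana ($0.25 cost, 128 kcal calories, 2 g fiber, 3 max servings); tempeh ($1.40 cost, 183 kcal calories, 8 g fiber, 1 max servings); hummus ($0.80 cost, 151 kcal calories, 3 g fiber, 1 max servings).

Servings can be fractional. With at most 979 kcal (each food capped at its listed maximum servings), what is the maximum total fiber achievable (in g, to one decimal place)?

25.9 g

Fiber per kcal: tempeh 0.04372, quinoa 0.02304, hummus 0.01987, banana 0.01562.
Take 1 serving of tempeh: uses 183 kcal, +8.0 g fiber (running total 8.0 g).
Take 3 servings of quinoa: uses 651 kcal, +15.0 g fiber (running total 23.0 g).
Take 0.9603 servings of hummus: uses 145 kcal, +2.9 g fiber (running total 25.9 g).
Filling greedily by fiber-per-kcal is optimal for one linear limit, giving 25.9 g.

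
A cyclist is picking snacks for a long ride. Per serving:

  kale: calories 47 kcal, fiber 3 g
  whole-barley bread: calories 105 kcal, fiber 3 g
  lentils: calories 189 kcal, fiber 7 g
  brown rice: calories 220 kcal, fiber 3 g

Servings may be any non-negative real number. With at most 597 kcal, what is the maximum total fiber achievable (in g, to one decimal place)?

Fiber per kcal: kale 0.06383, lentils 0.03704, whole-barley bread 0.02857, brown rice 0.01364.
With no serving limits, spend the whole calories allowance on kale: 597 kcal / 47 kcal × 3 g = 38.1 g.

38.1 g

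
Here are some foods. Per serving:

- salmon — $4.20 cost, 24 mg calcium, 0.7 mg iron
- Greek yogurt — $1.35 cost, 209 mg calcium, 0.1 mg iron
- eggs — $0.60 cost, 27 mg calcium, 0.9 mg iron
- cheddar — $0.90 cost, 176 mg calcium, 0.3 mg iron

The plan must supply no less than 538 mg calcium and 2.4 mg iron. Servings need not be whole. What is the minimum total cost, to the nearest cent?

$3.55

The cheapest plan sits at a corner of the feasible region — with two constraints it uses at most two foods.
salmon only: max(538/24, 2.4/0.7) = 22.42 servings → $94.15.
Greek yogurt only: max(538/209, 2.4/0.1) = 24 servings → $32.40.
eggs only: max(538/27, 2.4/0.9) = 19.93 servings → $11.96.
cheddar only: max(538/176, 2.4/0.3) = 8 servings → $7.20.
salmon + Greek yogurt with both tight: 3.112 servings and 2.217 servings → $16.06.
salmon + eggs with both targets exact would need a negative amount; discard.
salmon + cheddar with both tight: 2.25 servings and 2.75 servings → $11.93.
Greek yogurt + eggs with both tight: 2.262 servings and 2.415 servings → $4.50.
Greek yogurt + cheddar: intersection lies outside the first quadrant.
eggs + cheddar with both tight: 1.737 servings and 2.79 servings → $3.55.
Cheapest feasible corner: $3.55.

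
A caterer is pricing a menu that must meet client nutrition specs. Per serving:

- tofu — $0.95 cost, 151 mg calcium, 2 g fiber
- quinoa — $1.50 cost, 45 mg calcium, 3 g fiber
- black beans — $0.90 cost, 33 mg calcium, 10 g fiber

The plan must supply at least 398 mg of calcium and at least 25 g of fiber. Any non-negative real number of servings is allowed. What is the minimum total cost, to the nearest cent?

$3.93

A basic optimal solution has at most two foods positive. Try each food alone and each pair with both targets met exactly.
tofu only: max(398/151, 25/2) = 12.5 servings → $11.88.
quinoa only: max(398/45, 25/3) = 8.844 servings → $13.27.
black beans only: max(398/33, 25/10) = 12.06 servings → $10.85.
tofu + quinoa with both tight: 0.1901 servings and 8.207 servings → $12.49.
tofu + black beans with both tight: 2.185 servings and 2.063 servings → $3.93.
quinoa + black beans with both targets exact would need a negative amount; discard.
So the least-cost plan costs $3.93.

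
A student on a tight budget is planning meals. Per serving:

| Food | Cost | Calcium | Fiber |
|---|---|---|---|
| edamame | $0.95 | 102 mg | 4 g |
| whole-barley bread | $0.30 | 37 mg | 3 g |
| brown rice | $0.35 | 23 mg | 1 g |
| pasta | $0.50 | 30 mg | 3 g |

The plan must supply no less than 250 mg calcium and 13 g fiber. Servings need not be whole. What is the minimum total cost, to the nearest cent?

$2.03

Check every corner: each single food scaled to meet both minima, and each pair solved so both constraints bind.
edamame only: max(250/102, 13/4) = 3.25 servings → $3.09.
whole-barley bread only: max(250/37, 13/3) = 6.757 servings → $2.03.
brown rice only: max(250/23, 13/1) = 13 servings → $4.55.
pasta only: max(250/30, 13/3) = 8.333 servings → $4.17.
edamame + whole-barley bread with both tight: 1.703 servings and 2.063 servings → $2.24.
edamame + brown rice: intersection lies outside the first quadrant.
edamame + pasta with both tight: 1.935 servings and 1.753 servings → $2.72.
whole-barley bread + brown rice with both tight: 1.531 servings and 8.406 servings → $3.40.
whole-barley bread + pasta: intersection lies outside the first quadrant.
brown rice + pasta with both tight: 9.231 servings and 1.256 servings → $3.86.
The minimum over all feasible corners is $2.03.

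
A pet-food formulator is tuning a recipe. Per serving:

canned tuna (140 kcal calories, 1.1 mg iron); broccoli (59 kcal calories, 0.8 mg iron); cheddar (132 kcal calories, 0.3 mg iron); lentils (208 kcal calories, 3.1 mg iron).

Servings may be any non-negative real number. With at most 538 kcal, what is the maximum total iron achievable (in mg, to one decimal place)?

Iron per kcal: lentils 0.0149, broccoli 0.01356, canned tuna 0.007857, cheddar 0.002273.
With no serving limits, spend the whole calories allowance on lentils: 538 kcal / 208 kcal × 3.1 mg = 8.0 mg.

8.0 mg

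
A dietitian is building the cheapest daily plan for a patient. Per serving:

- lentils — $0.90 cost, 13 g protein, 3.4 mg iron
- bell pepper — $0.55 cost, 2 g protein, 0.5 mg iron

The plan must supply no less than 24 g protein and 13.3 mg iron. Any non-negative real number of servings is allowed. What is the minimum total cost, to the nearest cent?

$3.52

A basic optimal solution has at most two foods positive. Try each food alone and each pair with both targets met exactly.
lentils only: max(24/13, 13.3/3.4) = 3.912 servings → $3.52.
bell pepper only: max(24/2, 13.3/0.5) = 26.6 servings → $14.63.
lentils + bell pepper with both targets exact would need a negative amount; discard.
Cheapest feasible corner: $3.52.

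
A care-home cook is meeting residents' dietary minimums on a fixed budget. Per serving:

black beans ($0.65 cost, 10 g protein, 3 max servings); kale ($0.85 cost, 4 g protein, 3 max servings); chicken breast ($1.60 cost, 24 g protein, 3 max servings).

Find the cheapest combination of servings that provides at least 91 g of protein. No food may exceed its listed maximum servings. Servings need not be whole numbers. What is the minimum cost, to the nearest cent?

$6.02

Cost per g of protein: black beans $0.0650, chicken breast $0.0667, kale $0.2125.
Take 3 servings of black beans: +30.0 g protein for $1.95 (total $1.95, still need 61.0 g).
Take 2.542 servings of chicken breast: +61.0 g protein for $4.07 (total $6.02, still need 0.0 g).
Greedy by cheapest-per-g is optimal for a single linear constraint, so the minimum cost is $6.02.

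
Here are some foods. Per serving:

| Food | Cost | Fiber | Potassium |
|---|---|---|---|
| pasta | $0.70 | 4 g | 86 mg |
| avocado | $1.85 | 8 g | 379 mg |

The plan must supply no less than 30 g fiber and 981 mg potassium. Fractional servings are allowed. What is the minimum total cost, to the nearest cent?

Two binding constraints pin down two serving amounts, so the optimal mix uses at most two foods. The candidates are each food alone (scaled to the tighter of fiber/potassium) and each pair with both constraints tight.
pasta only: max(30/4, 981/86) = 11.41 servings → $7.98.
avocado only: max(30/8, 981/379) = 3.75 servings → $6.94.
pasta + avocado with both tight: 4.254 servings and 1.623 servings → $5.98.
So the least-cost plan costs $5.98.

$5.98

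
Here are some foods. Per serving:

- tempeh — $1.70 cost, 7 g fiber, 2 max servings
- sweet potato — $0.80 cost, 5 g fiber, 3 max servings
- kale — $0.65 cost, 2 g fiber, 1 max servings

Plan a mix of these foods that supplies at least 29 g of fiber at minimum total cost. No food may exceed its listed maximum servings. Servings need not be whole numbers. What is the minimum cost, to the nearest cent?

Cost per g of fiber: sweet potato $0.1600, tempeh $0.2429, kale $0.3250.
Take 3 servings of sweet potato: +15.0 g fiber for $2.40 (total $2.40, still need 14.0 g).
Take 2 servings of tempeh: +14.0 g fiber for $3.40 (total $5.80, still need 0.0 g).
Filling from the cheapest source first is optimal under one linear minimum: $5.80.

$5.80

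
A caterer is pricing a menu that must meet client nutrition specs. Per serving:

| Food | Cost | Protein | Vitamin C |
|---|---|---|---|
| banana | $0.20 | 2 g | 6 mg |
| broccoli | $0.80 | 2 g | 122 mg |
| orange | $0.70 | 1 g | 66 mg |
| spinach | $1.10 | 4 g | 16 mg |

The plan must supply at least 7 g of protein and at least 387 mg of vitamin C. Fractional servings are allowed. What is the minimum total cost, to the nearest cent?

$2.59

For a min-cost LP with two ≥-constraints, a basic feasible solution has at most two positive variables.
banana only: max(7/2, 387/6) = 64.5 servings → $12.90.
broccoli only: max(7/2, 387/122) = 3.5 servings → $2.80.
orange only: max(7/1, 387/66) = 7 servings → $4.90.
spinach only: max(7/4, 387/16) = 24.19 servings → $26.61.
banana + broccoli with both tight: 0.3448 servings and 3.155 servings → $2.59.
banana + orange with both tight: 0.5952 servings and 5.81 servings → $4.19.
banana + spinach with both targets exact would need a negative amount; discard.
broccoli + orange: the both-tight solution has a negative serving — not a feasible corner.
broccoli + spinach with both tight: 3.149 servings and 0.1754 servings → $2.71.
orange + spinach with both tight: 5.79 servings and 0.3024 servings → $4.39.
The minimum over all feasible corners is $2.59.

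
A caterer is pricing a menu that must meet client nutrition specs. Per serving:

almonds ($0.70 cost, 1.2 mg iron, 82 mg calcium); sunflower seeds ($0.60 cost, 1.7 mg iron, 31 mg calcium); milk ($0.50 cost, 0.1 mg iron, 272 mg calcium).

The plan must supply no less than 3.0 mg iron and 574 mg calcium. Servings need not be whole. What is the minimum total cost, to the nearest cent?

$1.95

This is a tiny linear program; its minimum lies at a vertex of the feasible set. List the vertices and price them.
almonds only: max(3.0/1.2, 574/82) = 7 servings → $4.90.
sunflower seeds only: max(3.0/1.7, 574/31) = 18.52 servings → $11.11.
milk only: max(3.0/0.1, 574/272) = 30 servings → $15.00.
almonds + sunflower seeds: intersection lies outside the first quadrant.
almonds + milk with both tight: 2.384 servings and 1.392 servings → $2.36.
sunflower seeds + milk with both tight: 1.652 servings and 1.922 servings → $1.95.
Cheapest feasible corner: $1.95.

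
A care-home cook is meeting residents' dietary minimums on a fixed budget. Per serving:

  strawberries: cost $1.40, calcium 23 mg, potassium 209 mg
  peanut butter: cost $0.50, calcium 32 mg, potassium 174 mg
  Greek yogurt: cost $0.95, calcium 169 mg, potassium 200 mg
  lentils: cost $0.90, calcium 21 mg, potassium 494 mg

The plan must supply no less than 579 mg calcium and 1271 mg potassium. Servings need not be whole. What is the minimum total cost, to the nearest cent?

$4.23

With two linear requirements the optimum uses one or two foods; enumerate the corners.
strawberries only: max(579/23, 1271/209) = 25.17 servings → $35.24.
peanut butter only: max(579/32, 1271/174) = 18.09 servings → $9.05.
Greek yogurt only: max(579/169, 1271/200) = 6.355 servings → $6.04.
lentils only: max(579/21, 1271/494) = 27.57 servings → $24.81.
strawberries + peanut butter: the both-tight solution has a negative serving — not a feasible corner.
strawberries + Greek yogurt with both tight: 3.223 servings and 2.987 servings → $7.35.
strawberries + lentils with both targets exact would need a negative amount; discard.
peanut butter + Greek yogurt with both tight: 4.303 servings and 2.611 servings → $4.63.
peanut butter + lentils: the both-tight solution has a negative serving — not a feasible corner.
Greek yogurt + lentils with both tight: 3.271 servings and 1.249 servings → $4.23.
Cheapest feasible corner: $4.23.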